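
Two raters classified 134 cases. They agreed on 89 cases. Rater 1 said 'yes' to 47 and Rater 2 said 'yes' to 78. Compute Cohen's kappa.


P_o = 89/134 = 0.664179
P_e = (47*78 + 87*56) / 17956 = 0.475496
kappa = (P_o - P_e) / (1 - P_e)
kappa = (0.664179 - 0.475496) / (1 - 0.475496)
kappa = 0.3597

0.3597


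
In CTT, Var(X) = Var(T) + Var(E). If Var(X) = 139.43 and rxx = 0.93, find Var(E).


var_true = rxx * var_obs = 0.93 * 139.43 = 129.6699
var_error = var_obs - var_true
var_error = 139.43 - 129.6699
var_error = 9.7601

9.7601


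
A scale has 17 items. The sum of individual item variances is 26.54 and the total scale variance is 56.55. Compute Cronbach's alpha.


alpha = (k/(k-1)) * (1 - sum(si^2)/s_total^2)
= (17/16) * (1 - 26.54/56.55)
alpha = 0.5638

0.5638


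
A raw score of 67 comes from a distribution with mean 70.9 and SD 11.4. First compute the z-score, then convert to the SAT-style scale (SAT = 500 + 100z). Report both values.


z = (X - mean) / SD = (67 - 70.9) / 11.4
z = -3.9 / 11.4
z = -0.3421
SAT-scale = SAT = 500 + 100z
Carry z at full precision (z = -3.9 / 11.4) into the conversion:
SAT-scale = 500 + 100 * (-3.9 / 11.4) = 500 + -390 / 11.4
SAT-scale = 500 + -34.2105
SAT-scale = 465.7895

465.7895


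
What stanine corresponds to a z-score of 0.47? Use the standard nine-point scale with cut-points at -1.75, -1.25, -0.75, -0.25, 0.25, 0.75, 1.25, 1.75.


Stanine boundaries: [-1.75, -1.25, -0.75, -0.25, 0.25, 0.75, 1.25, 1.75]
z = 0.47
Check each boundary:
  z >= -1.75 -> could be stanine 2
  z >= -1.25 -> could be stanine 3
  z >= -0.75 -> could be stanine 4
  z >= -0.25 -> could be stanine 5
  z >= 0.25 -> could be stanine 6
  z < 0.75
  z < 1.25
  z < 1.75
Highest qualifying boundary gives stanine = 6

6


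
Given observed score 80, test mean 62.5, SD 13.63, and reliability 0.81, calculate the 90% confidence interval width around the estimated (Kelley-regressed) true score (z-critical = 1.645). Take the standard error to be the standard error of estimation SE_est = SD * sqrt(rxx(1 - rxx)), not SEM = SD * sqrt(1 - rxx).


True score estimate = 0.81*80 + 0.19*62.5 = 76.675
SE_est = SD * sqrt(rxx * (1 - rxx)) = 13.63 * sqrt(0.81 * 0.19) = 13.63 * sqrt(0.1539) = 5.347061
CI = T_est +/- z * SE_est, so width = 2 * z * SE_est = 2 * 1.645 * 5.347061
Width = 17.5918

17.5918


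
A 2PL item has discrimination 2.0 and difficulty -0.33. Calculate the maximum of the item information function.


For 2PL, max info at theta = b = -0.33
I_max = a^2 / 4 = 2.0^2 / 4
= 4.0 / 4
I_max = 1.0

1.0


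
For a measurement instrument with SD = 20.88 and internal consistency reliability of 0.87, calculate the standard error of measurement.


SEM = SD * sqrt(1 - rxx)
SEM = 20.88 * sqrt(1 - 0.87)
SEM = 20.88 * sqrt(0.13) = 20.88 * 0.360555
SEM = 7.5284

7.5284


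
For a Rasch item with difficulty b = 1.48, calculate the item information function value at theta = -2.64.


P = 1/(1+exp(-(-2.64-1.48))) = 0.016
I = P*(1-P) = 0.016 * 0.984
I = 0.0157

0.0157


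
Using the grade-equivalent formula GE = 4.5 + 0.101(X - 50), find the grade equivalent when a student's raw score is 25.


raw - median = 25 - 50 = -25
slope * diff = 0.101 * -25 = -2.525
GE = 4.5 + -2.525
GE = 1.975

1.975


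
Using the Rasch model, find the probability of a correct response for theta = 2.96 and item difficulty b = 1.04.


theta - b = 2.96 - 1.04 = 1.92
exp(-(theta - b)) = exp(-1.92) = 0.1466
P = 1 / (1 + 0.1466)
P = 0.8721

0.8721


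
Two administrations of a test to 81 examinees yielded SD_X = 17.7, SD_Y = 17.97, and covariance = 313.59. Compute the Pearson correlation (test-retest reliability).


r = cov(X,Y) / (SD_X * SD_Y)
r = 313.59 / (17.7 * 17.97)
r = 313.59 / 318.069
r = 0.9859

0.9859


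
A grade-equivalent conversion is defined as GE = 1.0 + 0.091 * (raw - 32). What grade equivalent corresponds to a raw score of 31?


raw - median = 31 - 32 = -1
slope * diff = 0.091 * -1 = -0.091
GE = 1.0 + -0.091
GE = 0.909

0.909


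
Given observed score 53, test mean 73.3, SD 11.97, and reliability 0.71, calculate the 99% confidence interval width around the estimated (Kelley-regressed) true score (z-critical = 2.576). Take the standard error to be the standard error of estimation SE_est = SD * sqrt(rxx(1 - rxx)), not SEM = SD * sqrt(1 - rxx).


True score estimate = 0.71*53 + 0.29*73.3 = 58.887
SE_est = SD * sqrt(rxx * (1 - rxx)) = 11.97 * sqrt(0.71 * 0.29) = 11.97 * sqrt(0.2059) = 5.431532
CI = T_est +/- z * SE_est, so width = 2 * z * SE_est = 2 * 2.576 * 5.431532
Width = 27.9833

27.9833


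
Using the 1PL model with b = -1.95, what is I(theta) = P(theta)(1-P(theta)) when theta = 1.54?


P = 1/(1+exp(-(1.54--1.95))) = 0.9704
I = P*(1-P) = 0.9704 * 0.0296
I = 0.0287

0.0287


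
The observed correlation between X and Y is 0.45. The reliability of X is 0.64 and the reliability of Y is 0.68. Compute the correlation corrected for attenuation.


r_corrected = rxy / sqrt(rxx * ryy)
= 0.45 / sqrt(0.64 * 0.68)
= 0.45 / sqrt(0.4352)
= 0.45 / 0.659697
r_corrected = 0.6821

0.6821


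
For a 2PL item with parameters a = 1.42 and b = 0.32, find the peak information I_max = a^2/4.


For 2PL, max info at theta = b = 0.32
I_max = a^2 / 4 = 1.42^2 / 4
= 2.0164 / 4
I_max = 0.5041

0.5041


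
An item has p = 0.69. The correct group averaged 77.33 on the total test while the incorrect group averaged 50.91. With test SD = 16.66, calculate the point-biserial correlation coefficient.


q = 1 - p = 0.31
rpb = ((M1 - M0) / SD) * sqrt(p * q)
rpb = ((77.33 - 50.91) / 16.66) * sqrt(0.69 * 0.31)
rpb = 0.7334

0.7334


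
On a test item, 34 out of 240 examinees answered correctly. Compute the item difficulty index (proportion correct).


Item difficulty p = number correct / total examinees
p = 34 / 240
p = 0.1417

0.1417


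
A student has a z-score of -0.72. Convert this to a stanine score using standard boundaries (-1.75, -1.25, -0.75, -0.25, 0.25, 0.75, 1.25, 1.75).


Stanine boundaries: [-1.75, -1.25, -0.75, -0.25, 0.25, 0.75, 1.25, 1.75]
z = -0.72
Check each boundary:
  z >= -1.75 -> could be stanine 2
  z >= -1.25 -> could be stanine 3
  z >= -0.75 -> could be stanine 4
  z < -0.25
  z < 0.25
  z < 0.75
  z < 1.25
  z < 1.75
Highest qualifying boundary gives stanine = 4

4


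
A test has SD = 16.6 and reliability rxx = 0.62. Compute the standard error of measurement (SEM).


SEM = SD * sqrt(1 - rxx)
SEM = 16.6 * sqrt(1 - 0.62)
SEM = 16.6 * sqrt(0.38) = 16.6 * 0.616441
SEM = 10.2329

10.2329


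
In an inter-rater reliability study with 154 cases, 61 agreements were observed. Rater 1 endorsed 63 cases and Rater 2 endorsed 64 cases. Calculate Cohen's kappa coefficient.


P_o = 61/154 = 0.396104
P_e = (63*64 + 91*90) / 23716 = 0.515348
kappa = (P_o - P_e) / (1 - P_e)
kappa = (0.396104 - 0.515348) / (1 - 0.515348)
kappa = -0.246

-0.246


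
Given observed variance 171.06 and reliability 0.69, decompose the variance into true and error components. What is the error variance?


var_true = rxx * var_obs = 0.69 * 171.06 = 118.0314
var_error = var_obs - var_true
var_error = 171.06 - 118.0314
var_error = 53.0286

53.0286


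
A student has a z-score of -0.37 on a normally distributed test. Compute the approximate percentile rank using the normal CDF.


CDF(z) = 0.5 * (1 + erf(z/sqrt(2)))
erf(-0.2616) = -0.2886
CDF = 0.3557
Percentile rank = 0.3557 * 100 = 35.57

35.57


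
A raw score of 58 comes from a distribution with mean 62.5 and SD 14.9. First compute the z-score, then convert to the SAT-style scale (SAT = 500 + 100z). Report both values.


z = (X - mean) / SD = (58 - 62.5) / 14.9
z = -4.5 / 14.9
z = -0.302
SAT-scale = SAT = 500 + 100z
Carry z at full precision (z = -4.5 / 14.9) into the conversion:
SAT-scale = 500 + 100 * (-4.5 / 14.9) = 500 + -450 / 14.9
SAT-scale = 500 + -30.2013
SAT-scale = 469.7987

469.7987


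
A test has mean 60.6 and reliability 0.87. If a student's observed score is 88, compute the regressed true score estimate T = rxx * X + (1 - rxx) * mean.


T_est = rxx * X + (1 - rxx) * mean
T_est = 0.87 * 88 + 0.13 * 60.6
T_est = 76.56 + 7.878
T_est = 84.438

84.438


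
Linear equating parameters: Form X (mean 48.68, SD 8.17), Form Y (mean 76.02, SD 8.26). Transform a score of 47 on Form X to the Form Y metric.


slope = SD_Y / SD_X = 8.26 / 8.17 ~ 1.011
intercept = mean_Y - slope * mean_X = 76.02 - (8.26 / 8.17) * 48.68 ~ 26.8037
Y = slope * X + intercept. To avoid rounding drift from the rounded slope/intercept, evaluate the equivalent form Y = mean_Y + SD_Y * (X - mean_X) / SD_X at full precision:
Y = 76.02 + 8.26 * (47 - 48.68) / 8.17
Y = 76.02 - 8.26 * 1.68 / 8.17
Y = 76.02 - 13.8768 / 8.17
Y = 76.02 - 1.6985
Y = 74.3215

74.3215


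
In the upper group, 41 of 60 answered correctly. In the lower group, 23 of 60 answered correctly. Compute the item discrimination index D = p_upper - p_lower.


p_upper = 41/60 = 0.6833
p_lower = 23/60 = 0.3833
D = 0.6833 - 0.3833 = 0.3

0.3


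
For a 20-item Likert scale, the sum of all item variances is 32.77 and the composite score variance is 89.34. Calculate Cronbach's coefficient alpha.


alpha = (k/(k-1)) * (1 - sum(si^2)/s_total^2)
= (20/19) * (1 - 32.77/89.34)
alpha = 0.6665

0.6665


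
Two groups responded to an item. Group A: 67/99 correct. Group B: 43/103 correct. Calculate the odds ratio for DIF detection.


Odds_A = 67/32 = 2.0938
Odds_B = 43/60 = 0.7167
OR = Odds_A / Odds_B = 2.0938 / 0.7167
Exactly, OR = (67 * 60) / (32 * 43) = 4020 / 1376
OR = 2.9215

2.9215


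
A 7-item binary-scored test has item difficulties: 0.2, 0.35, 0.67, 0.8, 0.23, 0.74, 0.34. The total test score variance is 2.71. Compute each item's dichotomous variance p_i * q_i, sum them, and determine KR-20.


For each item, compute p_i * q_i:
  Item 1: 0.2 * 0.8 = 0.16
  Item 2: 0.35 * 0.65 = 0.2275
  Item 3: 0.67 * 0.33 = 0.2211
  Item 4: 0.8 * 0.2 = 0.16
  Item 5: 0.23 * 0.77 = 0.1771
  Item 6: 0.74 * 0.26 = 0.1924
  Item 7: 0.34 * 0.66 = 0.2244
Sum(p_i * q_i) = 0.16 + 0.2275 + 0.2211 + 0.16 + 0.1771 + 0.1924 + 0.2244 = 1.3625
KR-20 = (k/(k-1)) * (1 - Sum(p_i*q_i) / Var_total)
= (7/6) * (1 - 1.3625/2.71)
= 1.1667 * 0.4972
KR-20 = 0.5801

0.5801


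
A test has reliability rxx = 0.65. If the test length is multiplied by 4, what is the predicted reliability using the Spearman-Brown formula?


r_new = (n * rxx) / (1 + (n-1) * rxx)
r_new = (4 * 0.65) / (1 + 3 * 0.65)
r_new = 2.6 / 2.95
r_new = 0.8814

0.8814


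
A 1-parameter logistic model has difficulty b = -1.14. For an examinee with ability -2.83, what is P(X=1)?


theta - b = -2.83 - -1.14 = -1.69
exp(-(theta - b)) = exp(1.69) = 5.4195
P = 1 / (1 + 5.4195)
P = 0.1558

0.1558


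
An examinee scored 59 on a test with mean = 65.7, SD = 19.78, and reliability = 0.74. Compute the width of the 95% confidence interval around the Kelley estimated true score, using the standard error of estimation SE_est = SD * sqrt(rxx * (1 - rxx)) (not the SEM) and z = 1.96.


True score estimate = 0.74*59 + 0.26*65.7 = 60.742
SE_est = SD * sqrt(rxx * (1 - rxx)) = 19.78 * sqrt(0.74 * 0.26) = 19.78 * sqrt(0.1924) = 8.676185
CI = T_est +/- z * SE_est, so width = 2 * z * SE_est = 2 * 1.96 * 8.676185
Width = 34.0106

34.0106


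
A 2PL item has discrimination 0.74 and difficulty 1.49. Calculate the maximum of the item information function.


For 2PL, max info at theta = b = 1.49
I_max = a^2 / 4 = 0.74^2 / 4
= 0.5476 / 4
I_max = 0.1369

0.1369


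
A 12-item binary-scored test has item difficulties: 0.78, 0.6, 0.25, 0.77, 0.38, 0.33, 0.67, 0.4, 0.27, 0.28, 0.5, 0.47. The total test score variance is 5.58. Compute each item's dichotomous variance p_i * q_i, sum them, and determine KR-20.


For each item, compute p_i * q_i:
  Item 1: 0.78 * 0.22 = 0.1716
  Item 2: 0.6 * 0.4 = 0.24
  Item 3: 0.25 * 0.75 = 0.1875
  Item 4: 0.77 * 0.23 = 0.1771
  Item 5: 0.38 * 0.62 = 0.2356
  Item 6: 0.33 * 0.67 = 0.2211
  Item 7: 0.67 * 0.33 = 0.2211
  Item 8: 0.4 * 0.6 = 0.24
  Item 9: 0.27 * 0.73 = 0.1971
  Item 10: 0.28 * 0.72 = 0.2016
  Item 11: 0.5 * 0.5 = 0.25
  Item 12: 0.47 * 0.53 = 0.2491
Sum(p_i * q_i) = 0.1716 + 0.24 + 0.1875 + 0.1771 + 0.2356 + 0.2211 + 0.2211 + 0.24 + 0.1971 + 0.2016 + 0.25 + 0.2491 = 2.5918
KR-20 = (k/(k-1)) * (1 - Sum(p_i*q_i) / Var_total)
= (12/11) * (1 - 2.5918/5.58)
= 1.0909 * 0.5355
KR-20 = 0.5842

0.5842


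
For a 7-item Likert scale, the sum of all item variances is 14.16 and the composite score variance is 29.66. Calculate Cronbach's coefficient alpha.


alpha = (k/(k-1)) * (1 - sum(si^2)/s_total^2)
= (7/6) * (1 - 14.16/29.66)
alpha = 0.6097

0.6097


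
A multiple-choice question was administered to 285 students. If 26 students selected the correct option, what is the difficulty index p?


Item difficulty p = number correct / total examinees
p = 26 / 285
p = 0.0912

0.0912


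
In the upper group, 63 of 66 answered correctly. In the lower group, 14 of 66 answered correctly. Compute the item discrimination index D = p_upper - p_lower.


p_upper = 63/66 = 0.9545
p_lower = 14/66 = 0.2121
D = 0.9545 - 0.2121 = 0.7424

0.7424


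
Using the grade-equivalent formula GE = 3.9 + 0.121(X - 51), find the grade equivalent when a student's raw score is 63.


raw - median = 63 - 51 = 12
slope * diff = 0.121 * 12 = 1.452
GE = 3.9 + 1.452
GE = 5.352

5.352


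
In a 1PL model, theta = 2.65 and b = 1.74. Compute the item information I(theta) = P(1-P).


P = 1/(1+exp(-(2.65-1.74))) = 0.713
I = P*(1-P) = 0.713 * 0.287
I = 0.2046

0.2046


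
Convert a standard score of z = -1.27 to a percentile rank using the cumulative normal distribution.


CDF(z) = 0.5 * (1 + erf(z/sqrt(2)))
erf(-0.898) = -0.7959
CDF = 0.102
Percentile rank = 0.102 * 100 = 10.2

10.2


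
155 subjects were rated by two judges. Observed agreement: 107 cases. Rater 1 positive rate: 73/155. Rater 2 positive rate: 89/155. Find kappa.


P_o = 107/155 = 0.690323
P_e = (73*89 + 82*66) / 24025 = 0.495692
kappa = (P_o - P_e) / (1 - P_e)
kappa = (0.690323 - 0.495692) / (1 - 0.495692)
kappa = 0.3859

0.3859


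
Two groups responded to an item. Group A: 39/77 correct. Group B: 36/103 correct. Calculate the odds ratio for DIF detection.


Odds_A = 39/38 = 1.0263
Odds_B = 36/67 = 0.5373
OR = Odds_A / Odds_B = 1.0263 / 0.5373
Exactly, OR = (39 * 67) / (38 * 36) = 2613 / 1368
OR = 1.9101

1.9101


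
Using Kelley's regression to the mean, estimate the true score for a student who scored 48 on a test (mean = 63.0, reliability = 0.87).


T_est = rxx * X + (1 - rxx) * mean
T_est = 0.87 * 48 + 0.13 * 63.0
T_est = 41.76 + 8.19
T_est = 49.95

49.95


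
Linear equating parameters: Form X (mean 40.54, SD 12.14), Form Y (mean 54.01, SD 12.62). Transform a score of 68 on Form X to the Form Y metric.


slope = SD_Y / SD_X = 12.62 / 12.14 ~ 1.0395
intercept = mean_Y - slope * mean_X = 54.01 - (12.62 / 12.14) * 40.54 ~ 11.8671
Y = slope * X + intercept. To avoid rounding drift from the rounded slope/intercept, evaluate the equivalent form Y = mean_Y + SD_Y * (X - mean_X) / SD_X at full precision:
Y = 54.01 + 12.62 * (68 - 40.54) / 12.14
Y = 54.01 + 12.62 * 27.46 / 12.14
Y = 54.01 + 346.5452 / 12.14
Y = 54.01 + 28.5457
Y = 82.5557

82.5557


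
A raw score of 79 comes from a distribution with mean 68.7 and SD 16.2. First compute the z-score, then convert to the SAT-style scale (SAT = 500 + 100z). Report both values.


z = (X - mean) / SD = (79 - 68.7) / 16.2
z = 10.3 / 16.2
z = 0.6358
SAT-scale = SAT = 500 + 100z
Carry z at full precision (z = 10.3 / 16.2) into the conversion:
SAT-scale = 500 + 100 * (10.3 / 16.2) = 500 + 1030 / 16.2
SAT-scale = 500 + 63.5802
SAT-scale = 563.5802

563.5802


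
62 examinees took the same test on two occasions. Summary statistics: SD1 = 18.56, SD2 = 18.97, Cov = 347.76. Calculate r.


r = cov(X,Y) / (SD_X * SD_Y)
r = 347.76 / (18.56 * 18.97)
r = 347.76 / 352.0832
r = 0.9877

0.9877


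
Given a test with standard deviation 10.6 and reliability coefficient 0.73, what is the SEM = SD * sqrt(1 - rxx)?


SEM = SD * sqrt(1 - rxx)
SEM = 10.6 * sqrt(1 - 0.73)
SEM = 10.6 * sqrt(0.27) = 10.6 * 0.519615
SEM = 5.5079

5.5079


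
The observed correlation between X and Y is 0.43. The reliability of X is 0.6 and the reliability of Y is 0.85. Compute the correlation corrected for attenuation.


r_corrected = rxy / sqrt(rxx * ryy)
= 0.43 / sqrt(0.6 * 0.85)
= 0.43 / sqrt(0.51)
= 0.43 / 0.714143
r_corrected = 0.6021

0.6021


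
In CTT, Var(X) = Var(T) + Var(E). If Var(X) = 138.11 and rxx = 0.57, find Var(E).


var_true = rxx * var_obs = 0.57 * 138.11 = 78.7227
var_error = var_obs - var_true
var_error = 138.11 - 78.7227
var_error = 59.3873

59.3873


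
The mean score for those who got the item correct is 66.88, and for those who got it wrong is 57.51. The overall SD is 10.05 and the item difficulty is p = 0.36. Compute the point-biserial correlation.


q = 1 - p = 0.64
rpb = ((M1 - M0) / SD) * sqrt(p * q)
rpb = ((66.88 - 57.51) / 10.05) * sqrt(0.36 * 0.64)
rpb = 0.4475

0.4475


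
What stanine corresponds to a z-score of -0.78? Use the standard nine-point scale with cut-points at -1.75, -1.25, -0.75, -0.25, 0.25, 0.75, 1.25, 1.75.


Stanine boundaries: [-1.75, -1.25, -0.75, -0.25, 0.25, 0.75, 1.25, 1.75]
z = -0.78
Check each boundary:
  z >= -1.75 -> could be stanine 2
  z >= -1.25 -> could be stanine 3
  z < -0.75
  z < -0.25
  z < 0.25
  z < 0.75
  z < 1.25
  z < 1.75
Highest qualifying boundary gives stanine = 3

3


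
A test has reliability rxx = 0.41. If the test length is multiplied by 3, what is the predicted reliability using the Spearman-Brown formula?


r_new = (n * rxx) / (1 + (n-1) * rxx)
r_new = (3 * 0.41) / (1 + 2 * 0.41)
r_new = 1.23 / 1.82
r_new = 0.6758

0.6758


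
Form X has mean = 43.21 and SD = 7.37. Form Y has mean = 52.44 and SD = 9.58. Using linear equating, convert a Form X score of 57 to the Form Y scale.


slope = SD_Y / SD_X = 9.58 / 7.37 ~ 1.2999
intercept = mean_Y - slope * mean_X = 52.44 - (9.58 / 7.37) * 43.21 ~ -3.7271
Y = slope * X + intercept. To avoid rounding drift from the rounded slope/intercept, evaluate the equivalent form Y = mean_Y + SD_Y * (X - mean_X) / SD_X at full precision:
Y = 52.44 + 9.58 * (57 - 43.21) / 7.37
Y = 52.44 + 9.58 * 13.79 / 7.37
Y = 52.44 + 132.1082 / 7.37
Y = 52.44 + 17.9251
Y = 70.3651

70.3651


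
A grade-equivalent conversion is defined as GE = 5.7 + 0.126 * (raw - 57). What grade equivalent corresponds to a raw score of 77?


raw - median = 77 - 57 = 20
slope * diff = 0.126 * 20 = 2.52
GE = 5.7 + 2.52
GE = 8.22

8.22


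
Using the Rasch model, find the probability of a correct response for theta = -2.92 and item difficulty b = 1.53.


theta - b = -2.92 - 1.53 = -4.45
exp(-(theta - b)) = exp(4.45) = 85.6269
P = 1 / (1 + 85.6269)
P = 0.0115

0.0115


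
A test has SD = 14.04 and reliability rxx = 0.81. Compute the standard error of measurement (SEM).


SEM = SD * sqrt(1 - rxx)
SEM = 14.04 * sqrt(1 - 0.81)
SEM = 14.04 * sqrt(0.19) = 14.04 * 0.43589
SEM = 6.1199

6.1199


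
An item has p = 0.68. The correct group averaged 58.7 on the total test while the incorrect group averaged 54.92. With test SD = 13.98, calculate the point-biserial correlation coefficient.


q = 1 - p = 0.32
rpb = ((M1 - M0) / SD) * sqrt(p * q)
rpb = ((58.7 - 54.92) / 13.98) * sqrt(0.68 * 0.32)
rpb = 0.1261

0.1261


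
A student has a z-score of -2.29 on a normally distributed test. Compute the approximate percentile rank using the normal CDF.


CDF(z) = 0.5 * (1 + erf(z/sqrt(2)))
erf(-1.6193) = -0.978
CDF = 0.011
Percentile rank = 0.011 * 100 = 1.1

1.1


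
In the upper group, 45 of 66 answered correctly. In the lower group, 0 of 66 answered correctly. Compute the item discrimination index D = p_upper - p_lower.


p_upper = 45/66 = 0.6818
p_lower = 0/66 = 0.0
D = 0.6818 - 0.0 = 0.6818

0.6818


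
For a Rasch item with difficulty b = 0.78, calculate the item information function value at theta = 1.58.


P = 1/(1+exp(-(1.58-0.78))) = 0.69
I = P*(1-P) = 0.69 * 0.31
I = 0.2139

0.2139


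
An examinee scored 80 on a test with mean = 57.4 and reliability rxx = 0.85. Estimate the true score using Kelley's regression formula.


T_est = rxx * X + (1 - rxx) * mean
T_est = 0.85 * 80 + 0.15 * 57.4
T_est = 68.0 + 8.61
T_est = 76.61

76.61


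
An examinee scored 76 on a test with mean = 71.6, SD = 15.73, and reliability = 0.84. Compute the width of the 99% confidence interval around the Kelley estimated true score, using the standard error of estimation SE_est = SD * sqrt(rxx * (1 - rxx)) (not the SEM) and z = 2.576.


True score estimate = 0.84*76 + 0.16*71.6 = 75.296
SE_est = SD * sqrt(rxx * (1 - rxx)) = 15.73 * sqrt(0.84 * 0.16) = 15.73 * sqrt(0.1344) = 5.766713
CI = T_est +/- z * SE_est, so width = 2 * z * SE_est = 2 * 2.576 * 5.766713
Width = 29.7101

29.7101


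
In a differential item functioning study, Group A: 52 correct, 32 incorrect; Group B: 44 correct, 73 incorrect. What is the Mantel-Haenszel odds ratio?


Odds_A = 52/32 = 1.625
Odds_B = 44/73 = 0.6027
OR = Odds_A / Odds_B = 1.625 / 0.6027
Exactly, OR = (52 * 73) / (32 * 44) = 3796 / 1408
OR = 2.696

2.696


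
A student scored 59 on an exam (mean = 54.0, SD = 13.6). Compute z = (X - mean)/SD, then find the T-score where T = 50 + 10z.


z = (X - mean) / SD = (59 - 54.0) / 13.6
z = 5.0 / 13.6
z = 0.3676
T-score = T = 50 + 10z
Carry z at full precision (z = 5.0 / 13.6) into the conversion:
T-score = 50 + 10 * (5.0 / 13.6) = 50 + 50 / 13.6
T-score = 50 + 3.6765
T-score = 53.6765

53.6765


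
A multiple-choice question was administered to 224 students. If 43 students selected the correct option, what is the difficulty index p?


Item difficulty p = number correct / total examinees
p = 43 / 224
p = 0.192

0.192


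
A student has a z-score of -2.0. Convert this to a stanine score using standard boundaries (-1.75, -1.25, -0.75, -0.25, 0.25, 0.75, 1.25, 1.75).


Stanine boundaries: [-1.75, -1.25, -0.75, -0.25, 0.25, 0.75, 1.25, 1.75]
z = -2.0
Check each boundary:
  z < -1.75
  z < -1.25
  z < -0.75
  z < -0.25
  z < 0.25
  z < 0.75
  z < 1.25
  z < 1.75
Highest qualifying boundary gives stanine = 1

1


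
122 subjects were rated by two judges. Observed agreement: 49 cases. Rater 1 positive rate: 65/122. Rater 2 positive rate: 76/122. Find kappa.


P_o = 49/122 = 0.401639
P_e = (65*76 + 57*46) / 14884 = 0.508062
kappa = (P_o - P_e) / (1 - P_e)
kappa = (0.401639 - 0.508062) / (1 - 0.508062)
kappa = -0.2163

-0.2163


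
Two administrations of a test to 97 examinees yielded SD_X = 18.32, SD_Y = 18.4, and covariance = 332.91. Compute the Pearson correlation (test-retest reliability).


r = cov(X,Y) / (SD_X * SD_Y)
r = 332.91 / (18.32 * 18.4)
r = 332.91 / 337.088
r = 0.9876

0.9876


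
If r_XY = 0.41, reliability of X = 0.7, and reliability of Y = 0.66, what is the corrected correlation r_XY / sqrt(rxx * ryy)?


r_corrected = rxy / sqrt(rxx * ryy)
= 0.41 / sqrt(0.7 * 0.66)
= 0.41 / sqrt(0.462)
= 0.41 / 0.679706
r_corrected = 0.6032

0.6032


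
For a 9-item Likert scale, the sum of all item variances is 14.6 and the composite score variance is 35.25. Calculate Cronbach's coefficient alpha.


alpha = (k/(k-1)) * (1 - sum(si^2)/s_total^2)
= (9/8) * (1 - 14.6/35.25)
alpha = 0.659

0.659


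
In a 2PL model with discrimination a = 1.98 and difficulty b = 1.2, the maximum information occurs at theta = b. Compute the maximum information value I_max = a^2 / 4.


For 2PL, max info at theta = b = 1.2
I_max = a^2 / 4 = 1.98^2 / 4
= 3.9204 / 4
I_max = 0.9801

0.9801


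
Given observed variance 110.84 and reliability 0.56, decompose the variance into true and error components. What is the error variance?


var_true = rxx * var_obs = 0.56 * 110.84 = 62.0704
var_error = var_obs - var_true
var_error = 110.84 - 62.0704
var_error = 48.7696

48.7696


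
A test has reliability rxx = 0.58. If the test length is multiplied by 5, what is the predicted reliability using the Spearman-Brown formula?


r_new = (n * rxx) / (1 + (n-1) * rxx)
r_new = (5 * 0.58) / (1 + 4 * 0.58)
r_new = 2.9 / 3.32
r_new = 0.8735

0.8735


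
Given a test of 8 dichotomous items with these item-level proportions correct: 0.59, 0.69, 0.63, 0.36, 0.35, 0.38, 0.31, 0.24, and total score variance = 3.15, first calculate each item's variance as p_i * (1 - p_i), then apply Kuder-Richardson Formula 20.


For each item, compute p_i * q_i:
  Item 1: 0.59 * 0.41 = 0.2419
  Item 2: 0.69 * 0.31 = 0.2139
  Item 3: 0.63 * 0.37 = 0.2331
  Item 4: 0.36 * 0.64 = 0.2304
  Item 5: 0.35 * 0.65 = 0.2275
  Item 6: 0.38 * 0.62 = 0.2356
  Item 7: 0.31 * 0.69 = 0.2139
  Item 8: 0.24 * 0.76 = 0.1824
Sum(p_i * q_i) = 0.2419 + 0.2139 + 0.2331 + 0.2304 + 0.2275 + 0.2356 + 0.2139 + 0.1824 = 1.7787
KR-20 = (k/(k-1)) * (1 - Sum(p_i*q_i) / Var_total)
= (8/7) * (1 - 1.7787/3.15)
= 1.1429 * 0.4353
KR-20 = 0.4975

0.4975


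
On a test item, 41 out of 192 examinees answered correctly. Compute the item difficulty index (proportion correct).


Item difficulty p = number correct / total examinees
p = 41 / 192
p = 0.2135

0.2135


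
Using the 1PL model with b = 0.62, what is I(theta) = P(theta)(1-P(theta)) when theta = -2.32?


P = 1/(1+exp(-(-2.32-0.62))) = 0.0502
I = P*(1-P) = 0.0502 * 0.9498
I = 0.0477

0.0477


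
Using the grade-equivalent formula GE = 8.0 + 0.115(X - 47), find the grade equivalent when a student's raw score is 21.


raw - median = 21 - 47 = -26
slope * diff = 0.115 * -26 = -2.99
GE = 8.0 + -2.99
GE = 5.01

5.01


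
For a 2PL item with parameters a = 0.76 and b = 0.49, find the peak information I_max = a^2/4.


For 2PL, max info at theta = b = 0.49
I_max = a^2 / 4 = 0.76^2 / 4
= 0.5776 / 4
I_max = 0.1444

0.1444


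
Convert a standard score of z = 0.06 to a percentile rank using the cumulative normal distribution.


CDF(z) = 0.5 * (1 + erf(z/sqrt(2)))
erf(0.0424) = 0.0478
CDF = 0.5239
Percentile rank = 0.5239 * 100 = 52.39

52.39


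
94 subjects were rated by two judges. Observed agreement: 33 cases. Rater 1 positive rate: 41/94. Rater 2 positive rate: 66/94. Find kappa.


P_o = 33/94 = 0.351064
P_e = (41*66 + 53*28) / 8836 = 0.474196
kappa = (P_o - P_e) / (1 - P_e)
kappa = (0.351064 - 0.474196) / (1 - 0.474196)
kappa = -0.2342

-0.2342


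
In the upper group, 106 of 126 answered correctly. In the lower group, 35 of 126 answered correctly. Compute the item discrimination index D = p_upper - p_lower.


p_upper = 106/126 = 0.8413
p_lower = 35/126 = 0.2778
D = 0.8413 - 0.2778 = 0.5635

0.5635


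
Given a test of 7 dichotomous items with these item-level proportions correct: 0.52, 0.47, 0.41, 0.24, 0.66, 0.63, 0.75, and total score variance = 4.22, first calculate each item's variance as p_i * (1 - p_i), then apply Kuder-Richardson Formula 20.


For each item, compute p_i * q_i:
  Item 1: 0.52 * 0.48 = 0.2496
  Item 2: 0.47 * 0.53 = 0.2491
  Item 3: 0.41 * 0.59 = 0.2419
  Item 4: 0.24 * 0.76 = 0.1824
  Item 5: 0.66 * 0.34 = 0.2244
  Item 6: 0.63 * 0.37 = 0.2331
  Item 7: 0.75 * 0.25 = 0.1875
Sum(p_i * q_i) = 0.2496 + 0.2491 + 0.2419 + 0.1824 + 0.2244 + 0.2331 + 0.1875 = 1.568
KR-20 = (k/(k-1)) * (1 - Sum(p_i*q_i) / Var_total)
= (7/6) * (1 - 1.568/4.22)
= 1.1667 * 0.6284
KR-20 = 0.7332

0.7332


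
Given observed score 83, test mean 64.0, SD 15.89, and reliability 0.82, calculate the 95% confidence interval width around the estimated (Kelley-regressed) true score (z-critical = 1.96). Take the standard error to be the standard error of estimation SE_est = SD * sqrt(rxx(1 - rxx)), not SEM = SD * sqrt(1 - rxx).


True score estimate = 0.82*83 + 0.18*64.0 = 79.58
SE_est = SD * sqrt(rxx * (1 - rxx)) = 15.89 * sqrt(0.82 * 0.18) = 15.89 * sqrt(0.1476) = 6.104739
CI = T_est +/- z * SE_est, so width = 2 * z * SE_est = 2 * 1.96 * 6.104739
Width = 23.9306

23.9306


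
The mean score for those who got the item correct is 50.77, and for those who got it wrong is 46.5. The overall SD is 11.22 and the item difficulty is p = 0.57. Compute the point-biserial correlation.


q = 1 - p = 0.43
rpb = ((M1 - M0) / SD) * sqrt(p * q)
rpb = ((50.77 - 46.5) / 11.22) * sqrt(0.57 * 0.43)
rpb = 0.1884

0.1884


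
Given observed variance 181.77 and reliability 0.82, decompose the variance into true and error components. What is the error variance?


var_true = rxx * var_obs = 0.82 * 181.77 = 149.0514
var_error = var_obs - var_true
var_error = 181.77 - 149.0514
var_error = 32.7186

32.7186


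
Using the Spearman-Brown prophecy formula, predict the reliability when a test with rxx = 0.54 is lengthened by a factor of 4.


r_new = (n * rxx) / (1 + (n-1) * rxx)
r_new = (4 * 0.54) / (1 + 3 * 0.54)
r_new = 2.16 / 2.62
r_new = 0.8244

0.8244


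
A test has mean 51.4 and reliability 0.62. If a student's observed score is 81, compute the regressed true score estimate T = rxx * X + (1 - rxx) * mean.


T_est = rxx * X + (1 - rxx) * mean
T_est = 0.62 * 81 + 0.38 * 51.4
T_est = 50.22 + 19.532
T_est = 69.752

69.752


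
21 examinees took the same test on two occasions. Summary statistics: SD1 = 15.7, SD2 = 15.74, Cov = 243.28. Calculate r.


r = cov(X,Y) / (SD_X * SD_Y)
r = 243.28 / (15.7 * 15.74)
r = 243.28 / 247.118
r = 0.9845

0.9845


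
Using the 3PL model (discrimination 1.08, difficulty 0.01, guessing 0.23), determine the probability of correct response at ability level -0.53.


logit = 1.08*(-0.53 - 0.01) = -0.5832
P* = 1/(1 + exp(--0.5832)) = 0.3582
P = 0.23 + (1 - 0.23) * 0.3582
P = 0.5058

0.5058


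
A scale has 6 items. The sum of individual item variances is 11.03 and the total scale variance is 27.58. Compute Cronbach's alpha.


alpha = (k/(k-1)) * (1 - sum(si^2)/s_total^2)
= (6/5) * (1 - 11.03/27.58)
alpha = 0.7201

0.7201


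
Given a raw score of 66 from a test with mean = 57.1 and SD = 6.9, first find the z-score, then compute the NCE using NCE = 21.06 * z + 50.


z = (X - mean) / SD = (66 - 57.1) / 6.9
z = 8.9 / 6.9
z = 1.2899
NCE = NCE = 21.06z + 50
Carry z at full precision (z = 8.9 / 6.9) into the conversion:
NCE = 21.06 * (8.9 / 6.9) + 50 = 187.434 / 6.9 + 50
NCE = 27.1643 + 50
NCE = 77.1643

77.1643


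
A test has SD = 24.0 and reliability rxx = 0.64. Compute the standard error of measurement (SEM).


SEM = SD * sqrt(1 - rxx)
SEM = 24.0 * sqrt(1 - 0.64)
SEM = 24.0 * sqrt(0.36) = 24.0 * 0.6
SEM = 14.4

14.4


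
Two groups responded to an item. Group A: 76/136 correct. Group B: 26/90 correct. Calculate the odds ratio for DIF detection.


Odds_A = 76/60 = 1.2667
Odds_B = 26/64 = 0.4062
OR = Odds_A / Odds_B = 1.2667 / 0.4062
Exactly, OR = (76 * 64) / (60 * 26) = 4864 / 1560
OR = 3.1179

3.1179


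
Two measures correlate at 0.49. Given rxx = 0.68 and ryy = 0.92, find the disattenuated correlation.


r_corrected = rxy / sqrt(rxx * ryy)
= 0.49 / sqrt(0.68 * 0.92)
= 0.49 / sqrt(0.6256)
= 0.49 / 0.790949
r_corrected = 0.6195

0.6195


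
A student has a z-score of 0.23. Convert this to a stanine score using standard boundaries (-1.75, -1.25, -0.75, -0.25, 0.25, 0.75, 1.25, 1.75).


Stanine boundaries: [-1.75, -1.25, -0.75, -0.25, 0.25, 0.75, 1.25, 1.75]
z = 0.23
Check each boundary:
  z >= -1.75 -> could be stanine 2
  z >= -1.25 -> could be stanine 3
  z >= -0.75 -> could be stanine 4
  z >= -0.25 -> could be stanine 5
  z < 0.25
  z < 0.75
  z < 1.25
  z < 1.75
Highest qualifying boundary gives stanine = 5

5


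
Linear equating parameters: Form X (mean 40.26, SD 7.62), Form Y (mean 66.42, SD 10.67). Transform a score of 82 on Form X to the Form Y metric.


slope = SD_Y / SD_X = 10.67 / 7.62 ~ 1.4003
intercept = mean_Y - slope * mean_X = 66.42 - (10.67 / 7.62) * 40.26 ~ 10.0454
Y = slope * X + intercept. To avoid rounding drift from the rounded slope/intercept, evaluate the equivalent form Y = mean_Y + SD_Y * (X - mean_X) / SD_X at full precision:
Y = 66.42 + 10.67 * (82 - 40.26) / 7.62
Y = 66.42 + 10.67 * 41.74 / 7.62
Y = 66.42 + 445.3658 / 7.62
Y = 66.42 + 58.447
Y = 124.867

124.867


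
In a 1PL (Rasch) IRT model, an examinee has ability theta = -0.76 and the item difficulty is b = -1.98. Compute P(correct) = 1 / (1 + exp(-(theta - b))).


theta - b = -0.76 - -1.98 = 1.22
exp(-(theta - b)) = exp(-1.22) = 0.2952
P = 1 / (1 + 0.2952)
P = 0.7721

0.7721


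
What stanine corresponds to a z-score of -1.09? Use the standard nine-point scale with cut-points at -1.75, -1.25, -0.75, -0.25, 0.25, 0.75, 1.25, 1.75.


Stanine boundaries: [-1.75, -1.25, -0.75, -0.25, 0.25, 0.75, 1.25, 1.75]
z = -1.09
Check each boundary:
  z >= -1.75 -> could be stanine 2
  z >= -1.25 -> could be stanine 3
  z < -0.75
  z < -0.25
  z < 0.25
  z < 0.75
  z < 1.25
  z < 1.75
Highest qualifying boundary gives stanine = 3

3


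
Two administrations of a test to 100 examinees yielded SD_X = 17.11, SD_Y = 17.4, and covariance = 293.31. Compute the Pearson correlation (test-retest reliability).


r = cov(X,Y) / (SD_X * SD_Y)
r = 293.31 / (17.11 * 17.4)
r = 293.31 / 297.714
r = 0.9852

0.9852


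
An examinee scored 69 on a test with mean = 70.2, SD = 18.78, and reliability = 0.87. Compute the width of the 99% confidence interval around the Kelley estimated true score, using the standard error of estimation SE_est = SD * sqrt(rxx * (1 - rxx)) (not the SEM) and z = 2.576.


True score estimate = 0.87*69 + 0.13*70.2 = 69.156
SE_est = SD * sqrt(rxx * (1 - rxx)) = 18.78 * sqrt(0.87 * 0.13) = 18.78 * sqrt(0.1131) = 6.315778
CI = T_est +/- z * SE_est, so width = 2 * z * SE_est = 2 * 2.576 * 6.315778
Width = 32.5389

32.5389


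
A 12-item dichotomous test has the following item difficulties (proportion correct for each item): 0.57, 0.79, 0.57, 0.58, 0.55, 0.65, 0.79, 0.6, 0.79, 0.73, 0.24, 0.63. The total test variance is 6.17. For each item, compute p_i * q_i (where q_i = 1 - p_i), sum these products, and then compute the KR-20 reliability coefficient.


For each item, compute p_i * q_i:
  Item 1: 0.57 * 0.43 = 0.2451
  Item 2: 0.79 * 0.21 = 0.1659
  Item 3: 0.57 * 0.43 = 0.2451
  Item 4: 0.58 * 0.42 = 0.2436
  Item 5: 0.55 * 0.45 = 0.2475
  Item 6: 0.65 * 0.35 = 0.2275
  Item 7: 0.79 * 0.21 = 0.1659
  Item 8: 0.6 * 0.4 = 0.24
  Item 9: 0.79 * 0.21 = 0.1659
  Item 10: 0.73 * 0.27 = 0.1971
  Item 11: 0.24 * 0.76 = 0.1824
  Item 12: 0.63 * 0.37 = 0.2331
Sum(p_i * q_i) = 0.2451 + 0.1659 + 0.2451 + 0.2436 + 0.2475 + 0.2275 + 0.1659 + 0.24 + 0.1659 + 0.1971 + 0.1824 + 0.2331 = 2.5591
KR-20 = (k/(k-1)) * (1 - Sum(p_i*q_i) / Var_total)
= (12/11) * (1 - 2.5591/6.17)
= 1.0909 * 0.5852
KR-20 = 0.6384

0.6384


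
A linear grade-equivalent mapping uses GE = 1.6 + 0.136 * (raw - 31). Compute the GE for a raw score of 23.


raw - median = 23 - 31 = -8
slope * diff = 0.136 * -8 = -1.088
GE = 1.6 + -1.088
GE = 0.512

0.512


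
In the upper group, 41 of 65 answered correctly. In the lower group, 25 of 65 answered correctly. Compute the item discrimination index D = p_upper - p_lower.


p_upper = 41/65 = 0.6308
p_lower = 25/65 = 0.3846
D = 0.6308 - 0.3846 = 0.2462

0.2462


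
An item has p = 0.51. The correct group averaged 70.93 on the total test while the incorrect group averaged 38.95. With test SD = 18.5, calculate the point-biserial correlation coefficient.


q = 1 - p = 0.49
rpb = ((M1 - M0) / SD) * sqrt(p * q)
rpb = ((70.93 - 38.95) / 18.5) * sqrt(0.51 * 0.49)
rpb = 0.8642

0.8642


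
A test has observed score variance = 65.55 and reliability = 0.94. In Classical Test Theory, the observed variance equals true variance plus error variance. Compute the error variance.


var_true = rxx * var_obs = 0.94 * 65.55 = 61.617
var_error = var_obs - var_true
var_error = 65.55 - 61.617
var_error = 3.933

3.933


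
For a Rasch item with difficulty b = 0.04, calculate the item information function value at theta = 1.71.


P = 1/(1+exp(-(1.71-0.04))) = 0.8416
I = P*(1-P) = 0.8416 * 0.1584
I = 0.1333

0.1333


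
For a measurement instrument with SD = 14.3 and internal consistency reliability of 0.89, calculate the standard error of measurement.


SEM = SD * sqrt(1 - rxx)
SEM = 14.3 * sqrt(1 - 0.89)
SEM = 14.3 * sqrt(0.11) = 14.3 * 0.331662
SEM = 4.7428

4.7428


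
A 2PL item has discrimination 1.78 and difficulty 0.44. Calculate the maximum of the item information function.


For 2PL, max info at theta = b = 0.44
I_max = a^2 / 4 = 1.78^2 / 4
= 3.1684 / 4
I_max = 0.7921

0.7921


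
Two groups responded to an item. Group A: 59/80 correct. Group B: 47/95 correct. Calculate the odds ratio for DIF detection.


Odds_A = 59/21 = 2.8095
Odds_B = 47/48 = 0.9792
OR = Odds_A / Odds_B = 2.8095 / 0.9792
Exactly, OR = (59 * 48) / (21 * 47) = 2832 / 987
OR = 2.8693

2.8693


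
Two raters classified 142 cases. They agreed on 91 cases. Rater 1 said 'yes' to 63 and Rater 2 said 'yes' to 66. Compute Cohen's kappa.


P_o = 91/142 = 0.640845
P_e = (63*66 + 79*76) / 20164 = 0.503967
kappa = (P_o - P_e) / (1 - P_e)
kappa = (0.640845 - 0.503967) / (1 - 0.503967)
kappa = 0.2759

0.2759


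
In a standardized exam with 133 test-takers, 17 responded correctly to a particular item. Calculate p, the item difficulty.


Item difficulty p = number correct / total examinees
p = 17 / 133
p = 0.1278

0.1278


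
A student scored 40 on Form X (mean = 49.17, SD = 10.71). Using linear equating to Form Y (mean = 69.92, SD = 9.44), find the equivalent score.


slope = SD_Y / SD_X = 9.44 / 10.71 ~ 0.8814
intercept = mean_Y - slope * mean_X = 69.92 - (9.44 / 10.71) * 49.17 ~ 26.5806
Y = slope * X + intercept. To avoid rounding drift from the rounded slope/intercept, evaluate the equivalent form Y = mean_Y + SD_Y * (X - mean_X) / SD_X at full precision:
Y = 69.92 + 9.44 * (40 - 49.17) / 10.71
Y = 69.92 - 9.44 * 9.17 / 10.71
Y = 69.92 - 86.5648 / 10.71
Y = 69.92 - 8.0826
Y = 61.8374

61.8374


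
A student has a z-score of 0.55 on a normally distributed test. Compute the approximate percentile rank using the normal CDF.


CDF(z) = 0.5 * (1 + erf(z/sqrt(2)))
erf(0.3889) = 0.4177
CDF = 0.7088
Percentile rank = 0.7088 * 100 = 70.88

70.88


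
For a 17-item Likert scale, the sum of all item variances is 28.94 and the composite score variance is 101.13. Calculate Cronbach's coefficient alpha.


alpha = (k/(k-1)) * (1 - sum(si^2)/s_total^2)
= (17/16) * (1 - 28.94/101.13)
alpha = 0.7584

0.7584


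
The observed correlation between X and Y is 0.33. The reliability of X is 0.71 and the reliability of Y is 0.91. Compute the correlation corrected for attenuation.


r_corrected = rxy / sqrt(rxx * ryy)
= 0.33 / sqrt(0.71 * 0.91)
= 0.33 / sqrt(0.6461)
= 0.33 / 0.803803
r_corrected = 0.4105

0.4105


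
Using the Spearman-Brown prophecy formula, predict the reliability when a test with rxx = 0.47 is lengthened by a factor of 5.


r_new = (n * rxx) / (1 + (n-1) * rxx)
r_new = (5 * 0.47) / (1 + 4 * 0.47)
r_new = 2.35 / 2.88
r_new = 0.816

0.816


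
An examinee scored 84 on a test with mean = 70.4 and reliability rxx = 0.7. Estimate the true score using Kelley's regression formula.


T_est = rxx * X + (1 - rxx) * mean
T_est = 0.7 * 84 + 0.3 * 70.4
T_est = 58.8 + 21.12
T_est = 79.92

79.92


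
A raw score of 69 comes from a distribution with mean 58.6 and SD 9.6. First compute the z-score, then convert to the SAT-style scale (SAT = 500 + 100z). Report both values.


z = (X - mean) / SD = (69 - 58.6) / 9.6
z = 10.4 / 9.6
z = 1.0833
SAT-scale = SAT = 500 + 100z
Carry z at full precision (z = 10.4 / 9.6) into the conversion:
SAT-scale = 500 + 100 * (10.4 / 9.6) = 500 + 1040 / 9.6
SAT-scale = 500 + 108.3333
SAT-scale = 608.3333

608.3333


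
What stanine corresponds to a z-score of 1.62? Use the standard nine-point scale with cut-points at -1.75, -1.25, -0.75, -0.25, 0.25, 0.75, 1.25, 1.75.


Stanine boundaries: [-1.75, -1.25, -0.75, -0.25, 0.25, 0.75, 1.25, 1.75]
z = 1.62
Check each boundary:
  z >= -1.75 -> could be stanine 2
  z >= -1.25 -> could be stanine 3
  z >= -0.75 -> could be stanine 4
  z >= -0.25 -> could be stanine 5
  z >= 0.25 -> could be stanine 6
  z >= 0.75 -> could be stanine 7
  z >= 1.25 -> could be stanine 8
  z < 1.75
Highest qualifying boundary gives stanine = 8

8
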